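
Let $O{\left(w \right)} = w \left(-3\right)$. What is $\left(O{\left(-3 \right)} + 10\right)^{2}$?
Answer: $361$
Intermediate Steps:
$O{\left(w \right)} = - 3 w$
$\left(O{\left(-3 \right)} + 10\right)^{2} = \left(\left(-3\right) \left(-3\right) + 10\right)^{2} = \left(9 + 10\right)^{2} = 19^{2} = 361$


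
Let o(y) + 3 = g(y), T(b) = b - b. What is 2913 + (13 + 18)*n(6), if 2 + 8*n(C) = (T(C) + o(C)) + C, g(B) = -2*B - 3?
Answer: 11435/4 ≈ 2858.8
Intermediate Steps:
g(B) = -3 - 2*B
T(b) = 0
o(y) = -6 - 2*y (o(y) = -3 + (-3 - 2*y) = -6 - 2*y)
n(C) = -1 - C/8 (n(C) = -¼ + ((0 + (-6 - 2*C)) + C)/8 = -¼ + ((-6 - 2*C) + C)/8 = -¼ + (-6 - C)/8 = -¼ + (-¾ - C/8) = -1 - C/8)
2913 + (13 + 18)*n(6) = 2913 + (13 + 18)*(-1 - ⅛*6) = 2913 + 31*(-1 - ¾) = 2913 + 31*(-7/4) = 2913 - 217/4 = 11435/4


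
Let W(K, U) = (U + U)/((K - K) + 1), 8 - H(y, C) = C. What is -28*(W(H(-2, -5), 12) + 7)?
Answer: -868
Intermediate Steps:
H(y, C) = 8 - C
W(K, U) = 2*U (W(K, U) = (2*U)/(0 + 1) = (2*U)/1 = (2*U)*1 = 2*U)
-28*(W(H(-2, -5), 12) + 7) = -28*(2*12 + 7) = -28*(24 + 7) = -28*31 = -868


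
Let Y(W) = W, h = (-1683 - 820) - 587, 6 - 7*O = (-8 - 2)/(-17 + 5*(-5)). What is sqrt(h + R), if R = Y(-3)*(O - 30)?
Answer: I*sqrt(147121)/7 ≈ 54.795*I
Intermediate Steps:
O = 121/147 (O = 6/7 - (-8 - 2)/(7*(-17 + 5*(-5))) = 6/7 - (-10)/(7*(-17 - 25)) = 6/7 - (-10)/(7*(-42)) = 6/7 - (-10)*(-1)/(7*42) = 6/7 - 1/7*5/21 = 6/7 - 5/147 = 121/147 ≈ 0.82313)
h = -3090 (h = -2503 - 587 = -3090)
R = 4289/49 (R = -3*(121/147 - 30) = -3*(-4289/147) = 4289/49 ≈ 87.531)
sqrt(h + R) = sqrt(-3090 + 4289/49) = sqrt(-147121/49) = I*sqrt(147121)/7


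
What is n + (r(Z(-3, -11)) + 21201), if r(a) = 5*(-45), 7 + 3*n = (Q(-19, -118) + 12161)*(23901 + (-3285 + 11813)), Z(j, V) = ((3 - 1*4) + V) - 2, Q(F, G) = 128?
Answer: 398582902/3 ≈ 1.3286e+8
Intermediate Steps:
Z(j, V) = -3 + V (Z(j, V) = ((3 - 4) + V) - 2 = (-1 + V) - 2 = -3 + V)
n = 398519974/3 (n = -7/3 + ((128 + 12161)*(23901 + (-3285 + 11813)))/3 = -7/3 + (12289*(23901 + 8528))/3 = -7/3 + (12289*32429)/3 = -7/3 + (⅓)*398519981 = -7/3 + 398519981/3 = 398519974/3 ≈ 1.3284e+8)
r(a) = -225
n + (r(Z(-3, -11)) + 21201) = 398519974/3 + (-225 + 21201) = 398519974/3 + 20976 = 398582902/3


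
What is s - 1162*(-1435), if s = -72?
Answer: 1667398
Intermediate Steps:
s - 1162*(-1435) = -72 - 1162*(-1435) = -72 + 1667470 = 1667398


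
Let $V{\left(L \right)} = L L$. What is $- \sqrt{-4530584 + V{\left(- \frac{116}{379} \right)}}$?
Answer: $- \frac{2 i \sqrt{162694400722}}{379} \approx - 2128.5 i$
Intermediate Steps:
$V{\left(L \right)} = L^{2}$
$- \sqrt{-4530584 + V{\left(- \frac{116}{379} \right)}} = - \sqrt{-4530584 + \left(- \frac{116}{379}\right)^{2}} = - \sqrt{-4530584 + \frac{13456}{143641}} = - \sqrt{- \frac{650777602888}{143641}} = - \frac{2 i \sqrt{162694400722}}{379}$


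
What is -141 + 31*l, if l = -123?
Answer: -3954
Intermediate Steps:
-141 + 31*l = -141 + 31*(-123) = -141 - 3813 = -3954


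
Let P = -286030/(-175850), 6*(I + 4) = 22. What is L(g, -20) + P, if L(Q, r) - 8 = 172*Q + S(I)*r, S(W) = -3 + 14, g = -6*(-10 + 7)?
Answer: 50743743/17585 ≈ 2885.6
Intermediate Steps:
I = -⅓ (I = -4 + (⅙)*22 = -4 + 11/3 = -⅓ ≈ -0.33333)
P = 28603/17585 (P = -286030*(-1/175850) = 28603/17585 ≈ 1.6266)
g = 18 (g = -6*(-3) = 18)
S(W) = 11
L(Q, r) = 8 + 11*r + 172*Q (L(Q, r) = 8 + (172*Q + 11*r) = 8 + (11*r + 172*Q) = 8 + 11*r + 172*Q)
L(g, -20) + P = (8 + 11*(-20) + 172*18) + 28603/17585 = (8 - 220 + 3096) + 28603/17585 = 2884 + 28603/17585 = 50743743/17585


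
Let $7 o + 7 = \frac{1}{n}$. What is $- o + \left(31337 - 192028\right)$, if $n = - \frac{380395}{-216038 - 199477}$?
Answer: $- \frac{85576024673}{532553} \approx -1.6069 \cdot 10^{5}$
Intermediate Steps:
$n = \frac{76079}{83103}$ ($n = - \frac{380395}{-415515} = \left(-380395\right) \left(- \frac{1}{415515}\right) = \frac{76079}{83103} \approx 0.91548$)
$o = - \frac{449450}{532553}$ ($o = -1 + \frac{1}{7 \cdot \frac{76079}{83103}} = -1 + \frac{1}{7} \cdot \frac{83103}{76079} = -1 + \frac{83103}{532553} = - \frac{449450}{532553} \approx -0.84395$)
$- o + \left(31337 - 192028\right) = \left(-1\right) \left(- \frac{449450}{532553}\right) + \left(31337 - 192028\right) = \frac{449450}{532553} + \left(31337 - 192028\right) = \frac{449450}{532553} - 160691 = - \frac{85576024673}{532553}$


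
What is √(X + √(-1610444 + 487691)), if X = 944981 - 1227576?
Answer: √(-282595 + I*√1122753) ≈ 0.997 + 531.6*I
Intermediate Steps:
X = -282595
√(X + √(-1610444 + 487691)) = √(-282595 + √(-1610444 + 487691)) = √(-282595 + √(-1122753)) = √(-282595 + I*√1122753)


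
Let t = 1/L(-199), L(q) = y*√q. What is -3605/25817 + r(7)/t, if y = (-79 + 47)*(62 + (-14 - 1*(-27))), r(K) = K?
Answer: -3605/25817 - 16800*I*√199 ≈ -0.13964 - 2.3699e+5*I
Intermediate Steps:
y = -2400 (y = -32*(62 + (-14 + 27)) = -32*(62 + 13) = -32*75 = -2400)
L(q) = -2400*√q
t = I*√199/477600 (t = 1/(-2400*I*√199) = I*√199/477600 ≈ 2.9537e-5*I)
-3605/25817 + r(7)/t = -3605/25817 + 7/((I*√199/477600)) = -3605*1/25817 + 7*(-2400*I*√199) = -3605/25817 - 16800*I*√199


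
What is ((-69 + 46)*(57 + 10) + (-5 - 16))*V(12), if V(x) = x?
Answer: -18744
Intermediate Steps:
((-69 + 46)*(57 + 10) + (-5 - 16))*V(12) = ((-69 + 46)*(57 + 10) + (-5 - 16))*12 = (-23*67 - 21)*12 = (-1541 - 21)*12 = -1562*12 = -18744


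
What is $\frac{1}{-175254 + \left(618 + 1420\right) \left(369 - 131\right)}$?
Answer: $\frac{1}{309790} \approx 3.228 \cdot 10^{-6}$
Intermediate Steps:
$\frac{1}{-175254 + \left(618 + 1420\right) \left(369 - 131\right)} = \frac{1}{-175254 + 2038 \cdot 238} = \frac{1}{-175254 + 485044} = \frac{1}{309790}$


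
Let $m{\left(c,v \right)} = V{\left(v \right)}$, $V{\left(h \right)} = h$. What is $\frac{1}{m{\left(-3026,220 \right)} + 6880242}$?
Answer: $\frac{1}{6880462} \approx 1.4534 \cdot 10^{-7}$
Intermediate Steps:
$m{\left(c,v \right)} = v$
$\frac{1}{m{\left(-3026,220 \right)} + 6880242} = \frac{1}{220 + 6880242} = \frac{1}{6880462}$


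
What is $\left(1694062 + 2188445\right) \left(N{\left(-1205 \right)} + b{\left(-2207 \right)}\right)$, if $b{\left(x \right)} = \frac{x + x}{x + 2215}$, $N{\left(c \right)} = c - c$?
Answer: $- \frac{8568692949}{4} \approx -2.1422 \cdot 10^{9}$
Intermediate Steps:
$N{\left(c \right)} = 0$
$b{\left(x \right)} = \frac{2 x}{2215 + x}$
$\left(1694062 + 2188445\right) \left(N{\left(-1205 \right)} + b{\left(-2207 \right)}\right) = \left(1694062 + 2188445\right) \left(0 + 2 \left(-2207\right) \frac{1}{2215 - 2207}\right) = 3882507 \left(0 + 2 \left(-2207\right) \frac{1}{8}\right) = 3882507 \left(0 - \frac{2207}{4}\right) = 3882507 \left(- \frac{2207}{4}\right) = - \frac{8568692949}{4}$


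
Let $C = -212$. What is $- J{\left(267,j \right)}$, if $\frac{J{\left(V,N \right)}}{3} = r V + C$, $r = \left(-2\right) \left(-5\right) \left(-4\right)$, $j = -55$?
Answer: $32676$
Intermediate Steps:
$r = -40$ ($r = 10 \left(-4\right) = -40$)
$J{\left(V,N \right)} = -636 - 120 V$ ($J{\left(V,N \right)} = 3 \left(- 40 V - 212\right) = 3 \left(-212 - 40 V\right) = -636 - 120 V$)
$- J{\left(267,j \right)} = - (-636 - 32040) = \left(-1\right) \left(-32676\right) = 32676$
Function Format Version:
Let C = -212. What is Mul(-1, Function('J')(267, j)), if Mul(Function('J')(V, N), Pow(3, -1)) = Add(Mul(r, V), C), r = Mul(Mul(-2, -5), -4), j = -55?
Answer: 32676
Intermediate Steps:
r = -40 (r = Mul(10, -4) = -40)
Function('J')(V, N) = Add(-636, Mul(-120, V)) (Function('J')(V, N) = Mul(3, Add(Mul(-40, V), -212)) = Mul(3, Add(-212, Mul(-40, V))) = Add(-636, Mul(-120, V)))
Mul(-1, Function('J')(267, j)) = Mul(-1, Add(-636, Mul(-120, 267))) = Mul(-1, Add(-636, -32040)) = Mul(-1, -32676) = 32676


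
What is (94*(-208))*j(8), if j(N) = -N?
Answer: 156416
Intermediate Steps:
(94*(-208))*j(8) = (94*(-208))*(-1*8) = -19552*(-8) = 156416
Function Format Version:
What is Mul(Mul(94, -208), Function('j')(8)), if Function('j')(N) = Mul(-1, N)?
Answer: 156416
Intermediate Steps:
Mul(Mul(94, -208), Function('j')(8)) = Mul(Mul(94, -208), Mul(-1, 8)) = Mul(-19552, -8) = 156416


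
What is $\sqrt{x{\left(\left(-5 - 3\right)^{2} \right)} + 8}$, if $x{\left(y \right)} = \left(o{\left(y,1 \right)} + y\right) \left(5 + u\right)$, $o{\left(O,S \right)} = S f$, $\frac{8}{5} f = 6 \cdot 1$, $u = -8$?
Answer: $\frac{i \sqrt{781}}{2} \approx 13.973 i$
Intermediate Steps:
$f = \frac{15}{4}$ ($f = \frac{5 \cdot 6 \cdot 1}{8} = \frac{5}{8} \cdot 6 = \frac{15}{4} \approx 3.75$)
$o{\left(O,S \right)} = \frac{15 S}{4}$ ($o{\left(O,S \right)} = S \frac{15}{4} = \frac{15 S}{4}$)
$x{\left(y \right)} = - \frac{45}{4} - 3 y$ ($x{\left(y \right)} = \left(\frac{15}{4} \cdot 1 + y\right) \left(5 - 8\right) = \left(\frac{15}{4} + y\right) \left(-3\right) = - \frac{45}{4} - 3 y$)
$\sqrt{x{\left(\left(-5 - 3\right)^{2} \right)} + 8} = \sqrt{\left(- \frac{45}{4} - 3 \left(-5 - 3\right)^{2}\right) + 8} = \sqrt{\left(- \frac{45}{4} - 3 \left(-8\right)^{2}\right) + 8} = \sqrt{\left(- \frac{45}{4} - 192\right) + 8} = \sqrt{- \frac{813}{4} + 8} = \sqrt{- \frac{781}{4}} = \frac{i \sqrt{781}}{2}$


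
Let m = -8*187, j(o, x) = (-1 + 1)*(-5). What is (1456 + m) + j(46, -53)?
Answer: -40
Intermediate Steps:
j(o, x) = 0 (j(o, x) = 0*(-5) = 0)
m = -1496
(1456 + m) + j(46, -53) = (1456 - 1496) + 0 = -40 + 0 = -40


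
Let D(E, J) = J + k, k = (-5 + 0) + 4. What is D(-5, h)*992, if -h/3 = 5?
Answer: -15872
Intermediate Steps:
h = -15 (h = -3*5 = -15)
k = -1 (k = -5 + 4 = -1)
D(E, J) = -1 + J (D(E, J) = J - 1 = -1 + J)
D(-5, h)*992 = (-1 - 15)*992 = -16*992 = -15872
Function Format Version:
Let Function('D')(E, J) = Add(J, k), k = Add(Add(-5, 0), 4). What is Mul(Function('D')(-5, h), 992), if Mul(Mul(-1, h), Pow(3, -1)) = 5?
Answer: -15872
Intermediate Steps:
h = -15 (h = Mul(-3, 5) = -15)
k = -1 (k = Add(-5, 4) = -1)
Function('D')(E, J) = Add(-1, J) (Function('D')(E, J) = Add(J, -1) = Add(-1, J))
Mul(Function('D')(-5, h), 992) = Mul(Add(-1, -15), 992) = Mul(-16, 992) = -15872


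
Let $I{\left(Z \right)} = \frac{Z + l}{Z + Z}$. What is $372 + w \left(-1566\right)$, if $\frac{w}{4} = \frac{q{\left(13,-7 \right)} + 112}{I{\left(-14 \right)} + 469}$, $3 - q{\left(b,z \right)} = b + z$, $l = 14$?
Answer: $- \frac{508308}{469} \approx -1083.8$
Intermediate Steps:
$I{\left(Z \right)} = \frac{14 + Z}{2 Z}$ ($I{\left(Z \right)} = \frac{Z + 14}{Z + Z} = \frac{14 + Z}{2 Z}$)
$q{\left(b,z \right)} = 3 - b - z$ ($q{\left(b,z \right)} = 3 - \left(b + z\right) = 3 - b - z$)
$w = \frac{436}{469}$ ($w = 4 \frac{\left(3 - 13 - -7\right) + 112}{\frac{14 - 14}{2 \left(-14\right)} + 469} = 4 \frac{\left(3 - 13 + 7\right) + 112}{\frac{1}{2} \left(- \frac{1}{14}\right) 0 + 469} = 4 \frac{-3 + 112}{0 + 469} = 4 \cdot \frac{109}{469} = \frac{436}{469} \approx 0.92964$)
$372 + w \left(-1566\right) = 372 + \frac{436}{469} \left(-1566\right) = 372 - \frac{682776}{469} = - \frac{508308}{469}$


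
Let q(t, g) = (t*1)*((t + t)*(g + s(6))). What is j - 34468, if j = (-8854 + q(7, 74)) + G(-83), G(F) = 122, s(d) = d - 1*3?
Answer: -35654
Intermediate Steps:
s(d) = -3 + d (s(d) = d - 3 = -3 + d)
q(t, g) = 2*t**2*(3 + g) (q(t, g) = (t*1)*((t + t)*(g + (-3 + 6))) = t*((2*t)*(g + 3)) = t*((2*t)*(3 + g)) = t*(2*t*(3 + g)) = 2*t**2*(3 + g))
j = -1186 (j = (-8854 + 2*7**2*(3 + 74)) + 122 = (-8854 + 2*49*77) + 122 = (-8854 + 7546) + 122 = -1308 + 122 = -1186)
j - 34468 = -1186 - 34468 = -35654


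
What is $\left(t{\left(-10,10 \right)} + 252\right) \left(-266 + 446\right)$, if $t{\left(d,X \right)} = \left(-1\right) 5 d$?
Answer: $54360$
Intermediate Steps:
$t{\left(d,X \right)} = - 5 d$
$\left(t{\left(-10,10 \right)} + 252\right) \left(-266 + 446\right) = \left(\left(-5\right) \left(-10\right) + 252\right) \left(-266 + 446\right) = \left(50 + 252\right) 180 = 302 \cdot 180 = 54360$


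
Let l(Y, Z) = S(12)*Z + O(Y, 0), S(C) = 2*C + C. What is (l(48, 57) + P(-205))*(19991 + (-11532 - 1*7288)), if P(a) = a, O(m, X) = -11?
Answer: 2149956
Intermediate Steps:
S(C) = 3*C
l(Y, Z) = -11 + 36*Z (l(Y, Z) = (3*12)*Z - 11 = 36*Z - 11 = -11 + 36*Z)
(l(48, 57) + P(-205))*(19991 + (-11532 - 1*7288)) = ((-11 + 36*57) - 205)*(19991 + (-11532 - 1*7288)) = ((-11 + 2052) - 205)*(19991 + (-11532 - 7288)) = (2041 - 205)*(19991 - 18820) = 1836*1171 = 2149956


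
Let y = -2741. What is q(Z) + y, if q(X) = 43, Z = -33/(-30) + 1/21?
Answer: -2698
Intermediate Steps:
Z = 241/210 (Z = -33*(-1/30) + 1*(1/21) = 11/10 + 1/21 = 241/210 ≈ 1.1476)
q(Z) + y = 43 - 2741 = -2698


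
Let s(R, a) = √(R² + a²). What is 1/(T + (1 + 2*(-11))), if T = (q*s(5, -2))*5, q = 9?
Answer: 7/19428 + 5*√29/6476 ≈ 0.0045181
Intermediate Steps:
T = 45*√29 (T = (9*√(5² + (-2)²))*5 = (9*√(25 + 4))*5 = (9*√29)*5 = 45*√29 ≈ 242.33)
1/(T + (1 + 2*(-11))) = 1/(45*√29 + (1 + 2*(-11))) = 1/(45*√29 + (1 - 22)) = 1/(45*√29 - 21) = 1/(-21 + 45*√29)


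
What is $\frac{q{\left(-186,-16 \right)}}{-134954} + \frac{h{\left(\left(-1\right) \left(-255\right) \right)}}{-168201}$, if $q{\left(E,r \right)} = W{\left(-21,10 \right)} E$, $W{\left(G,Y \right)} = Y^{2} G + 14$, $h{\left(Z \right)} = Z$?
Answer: $- \frac{10882621411}{3783232959} \approx -2.8765$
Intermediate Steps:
$W{\left(G,Y \right)} = 14 + G Y^{2}$ ($W{\left(G,Y \right)} = G Y^{2} + 14 = 14 + G Y^{2}$)
$q{\left(E,r \right)} = - 2086 E$ ($q{\left(E,r \right)} = \left(14 - 21 \cdot 10^{2}\right) E = \left(14 - 2100\right) E = - 2086 E$)
$\frac{q{\left(-186,-16 \right)}}{-134954} + \frac{h{\left(\left(-1\right) \left(-255\right) \right)}}{-168201} = \frac{\left(-2086\right) \left(-186\right)}{-134954} + \frac{\left(-1\right) \left(-255\right)}{-168201} = 387996 \left(- \frac{1}{134954}\right) + 255 \left(- \frac{1}{168201}\right) = - \frac{193998}{67477} - \frac{85}{56067} = - \frac{10882621411}{3783232959}$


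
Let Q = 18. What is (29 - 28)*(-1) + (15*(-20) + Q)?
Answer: -283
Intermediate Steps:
(29 - 28)*(-1) + (15*(-20) + Q) = (29 - 28)*(-1) + (15*(-20) + 18) = 1*(-1) + (-300 + 18) = -1 - 282 = -283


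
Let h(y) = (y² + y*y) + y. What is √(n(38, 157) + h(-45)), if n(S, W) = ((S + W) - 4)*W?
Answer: 2*√8498 ≈ 184.37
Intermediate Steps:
n(S, W) = W*(-4 + S + W) (n(S, W) = (-4 + S + W)*W = W*(-4 + S + W))
h(y) = y + 2*y² (h(y) = (y² + y²) + y = 2*y² + y = y + 2*y²)
√(n(38, 157) + h(-45)) = √(157*(-4 + 38 + 157) - 45*(1 + 2*(-45))) = √(157*191 - 45*(1 - 90)) = √(29987 - 45*(-89)) = √(29987 + 4005) = √33992 = 2*√8498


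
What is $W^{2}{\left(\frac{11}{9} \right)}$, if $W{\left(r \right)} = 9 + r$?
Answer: $\frac{8464}{81} \approx 104.49$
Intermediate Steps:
$W^{2}{\left(\frac{11}{9} \right)} = \left(9 + \frac{11}{9}\right)^{2} = \left(\frac{92}{9}\right)^{2} = \frac{8464}{81}$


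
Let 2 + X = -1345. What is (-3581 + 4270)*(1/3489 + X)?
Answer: -3238080898/3489 ≈ -9.2808e+5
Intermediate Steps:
X = -1347 (X = -2 - 1345 = -1347)
(-3581 + 4270)*(1/3489 + X) = (-3581 + 4270)*(1/3489 - 1347) = 689*(1/3489 - 1347) = 689*(-4699682/3489) = -3238080898/3489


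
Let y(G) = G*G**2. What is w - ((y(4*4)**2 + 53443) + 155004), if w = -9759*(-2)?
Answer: -16966145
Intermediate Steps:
y(G) = G**3
w = 19518
w - ((y(4*4)**2 + 53443) + 155004) = 19518 - ((((4*4)**3)**2 + 53443) + 155004) = 19518 - (((16**3)**2 + 53443) + 155004) = 19518 - ((4096**2 + 53443) + 155004) = 19518 - ((16777216 + 53443) + 155004) = 19518 - (16830659 + 155004) = 19518 - 1*16985663 = 19518 - 16985663 = -16966145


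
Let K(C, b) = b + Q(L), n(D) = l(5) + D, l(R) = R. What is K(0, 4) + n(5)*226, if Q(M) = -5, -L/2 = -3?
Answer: 2259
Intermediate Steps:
L = 6 (L = -2*(-3) = 6)
n(D) = 5 + D
K(C, b) = -5 + b (K(C, b) = b - 5 = -5 + b)
K(0, 4) + n(5)*226 = (-5 + 4) + (5 + 5)*226 = -1 + 10*226 = -1 + 2260 = 2259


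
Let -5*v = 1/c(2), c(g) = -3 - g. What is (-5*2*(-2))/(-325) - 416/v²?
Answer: -16900004/65 ≈ -2.6000e+5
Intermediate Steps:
v = 1/25 (v = -1/(5*(-3 - 1*2)) = -1/(5*(-3 - 2)) = -⅕/(-5) = -⅕*(-⅕) = 1/25 ≈ 0.040000)
(-5*2*(-2))/(-325) - 416/v² = (-5*2*(-2))/(-325) - 416/((1/25)²) = -10*(-2)*(-1/325) - 416/1/625 = 20*(-1/325) - 416*625 = -4/65 - 260000 = -16900004/65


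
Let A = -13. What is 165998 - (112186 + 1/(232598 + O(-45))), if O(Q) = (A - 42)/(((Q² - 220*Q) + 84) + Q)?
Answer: 149748163651640/2782802417 ≈ 53812.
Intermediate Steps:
O(Q) = -55/(84 + Q² - 219*Q) (O(Q) = (-13 - 42)/(((Q² - 220*Q) + 84) + Q) = -55/((84 + Q² - 220*Q) + Q) = -55/(84 + Q² - 219*Q))
165998 - (112186 + 1/(232598 + O(-45))) = 165998 - (112186 + 1/(232598 - 55/(84 + (-45)² - 219*(-45)))) = 165998 - (112186 + 1/(232598 - 55/(84 + 2025 + 9855))) = 165998 - (112186 + 1/(232598 - 55/11964)) = 165998 - (112186 + 1/(2782802417/11964)) = 165998 - (112186 + 11964/2782802417) = 165998 - 1*312191471965526/2782802417 = 165998 - 312191471965526/2782802417 = 149748163651640/2782802417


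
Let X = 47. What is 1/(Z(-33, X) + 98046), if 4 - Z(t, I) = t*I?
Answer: 1/99601 ≈ 1.0040e-5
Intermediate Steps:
Z(t, I) = 4 - I*t (Z(t, I) = 4 - t*I = 4 - I*t)
1/(Z(-33, X) + 98046) = 1/((4 - 1*47*(-33)) + 98046) = 1/((4 + 1551) + 98046) = 1/(1555 + 98046) = 1/99601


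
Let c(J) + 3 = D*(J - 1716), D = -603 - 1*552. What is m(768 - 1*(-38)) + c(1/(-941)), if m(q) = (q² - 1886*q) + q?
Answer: 1046678278/941 ≈ 1.1123e+6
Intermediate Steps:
m(q) = q² - 1885*q
D = -1155 (D = -603 - 552 = -1155)
c(J) = 1981977 - 1155*J (c(J) = -3 - 1155*(J - 1716) = -3 - 1155*(-1716 + J) = -3 + (1981980 - 1155*J) = 1981977 - 1155*J)
m(768 - 1*(-38)) + c(1/(-941)) = (768 - 1*(-38))*(-1885 + (768 - 1*(-38))) + (1981977 - 1155/(-941)) = (768 + 38)*(-1885 + (768 + 38)) + (1981977 - 1155*(-1/941)) = 806*(-1885 + 806) + (1981977 + 1155/941) = 806*(-1079) + 1865041512/941 = -869674 + 1865041512/941 = 1046678278/941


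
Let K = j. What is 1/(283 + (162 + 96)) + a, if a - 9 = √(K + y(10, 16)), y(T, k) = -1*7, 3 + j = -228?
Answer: 4870/541 + I*√238 ≈ 9.0018 + 15.427*I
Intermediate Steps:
j = -231 (j = -3 - 228 = -231)
K = -231
y(T, k) = -7
a = 9 + I*√238 (a = 9 + √(-231 - 7) = 9 + √(-238) = 9 + I*√238 ≈ 9.0 + 15.427*I)
1/(283 + (162 + 96)) + a = 1/(283 + (162 + 96)) + (9 + I*√238) = 1/(283 + 258) + (9 + I*√238) = 1/541 + (9 + I*√238) = 4870/541 + I*√238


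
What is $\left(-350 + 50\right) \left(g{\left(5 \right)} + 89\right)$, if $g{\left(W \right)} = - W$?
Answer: $-25200$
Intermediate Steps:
$\left(-350 + 50\right) \left(g{\left(5 \right)} + 89\right) = \left(-350 + 50\right) \left(\left(-1\right) 5 + 89\right) = - 300 \left(-5 + 89\right) = \left(-300\right) 84 = -25200$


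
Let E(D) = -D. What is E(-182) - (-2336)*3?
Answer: 7190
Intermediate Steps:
E(-182) - (-2336)*3 = -1*(-182) - (-2336)*3 = 182 - 1*(-7008) = 182 + 7008 = 7190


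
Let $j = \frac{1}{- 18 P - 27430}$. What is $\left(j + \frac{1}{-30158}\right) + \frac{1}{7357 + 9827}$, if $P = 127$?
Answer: $- \frac{975733}{113234363232} \approx -8.6169 \cdot 10^{-6}$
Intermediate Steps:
$j = - \frac{1}{29716}$ ($j = \frac{1}{\left(-18\right) 127 - 27430} = \frac{1}{-2286 - 27430} = \frac{1}{-29716} = - \frac{1}{29716} \approx -3.3652 \cdot 10^{-5}$)
$\left(j + \frac{1}{-30158}\right) + \frac{1}{7357 + 9827} = \left(- \frac{1}{29716} + \frac{1}{-30158}\right) + \frac{1}{7357 + 9827} = \left(- \frac{1}{29716} - \frac{1}{30158}\right) + \frac{1}{17184} = - \frac{1761}{26358092} + \frac{1}{17184} = - \frac{975733}{113234363232}$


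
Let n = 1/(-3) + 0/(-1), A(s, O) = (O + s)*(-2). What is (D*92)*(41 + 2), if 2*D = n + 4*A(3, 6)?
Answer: -429226/3 ≈ -1.4308e+5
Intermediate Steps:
A(s, O) = -2*O - 2*s
n = -⅓ (n = 1*(-⅓) + 0*(-1) = -⅓ + 0 = -⅓ ≈ -0.33333)
D = -217/6 (D = (-⅓ + 4*(-2*6 - 2*3))/2 = (-⅓ + 4*(-12 - 6))/2 = (-⅓ + 4*(-18))/2 = (-⅓ - 72)/2 = (½)*(-217/3) = -217/6 ≈ -36.167)
(D*92)*(41 + 2) = (-217/6*92)*(41 + 2) = -9982/3*43 = -429226/3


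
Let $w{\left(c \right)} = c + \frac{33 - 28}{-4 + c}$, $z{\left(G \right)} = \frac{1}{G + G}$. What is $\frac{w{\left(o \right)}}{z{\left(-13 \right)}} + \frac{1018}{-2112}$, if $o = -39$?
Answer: $\frac{46159105}{45408} \approx 1016.5$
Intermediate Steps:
$z{\left(G \right)} = \frac{1}{2 G}$
$w{\left(c \right)} = c + \frac{5}{-4 + c}$
$\frac{w{\left(o \right)}}{z{\left(-13 \right)}} + \frac{1018}{-2112} = \frac{\frac{1}{-4 - 39} \left(5 + \left(-39\right)^{2} - -156\right)}{\frac{1}{2} \frac{1}{-13}} + \frac{1018}{-2112} = \frac{\frac{1}{-43} \left(5 + 1521 + 156\right)}{\frac{1}{2} \left(- \frac{1}{13}\right)} + 1018 \left(- \frac{1}{2112}\right) = \frac{\left(- \frac{1}{43}\right) 1682}{- \frac{1}{26}} - \frac{509}{1056} = \left(- \frac{1682}{43}\right) \left(-26\right) - \frac{509}{1056} = \frac{43732}{43} - \frac{509}{1056} = \frac{46159105}{45408}$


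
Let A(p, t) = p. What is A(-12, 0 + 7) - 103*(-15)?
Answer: 1533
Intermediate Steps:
A(-12, 0 + 7) - 103*(-15) = -12 - 103*(-15) = -12 + 1545 = 1533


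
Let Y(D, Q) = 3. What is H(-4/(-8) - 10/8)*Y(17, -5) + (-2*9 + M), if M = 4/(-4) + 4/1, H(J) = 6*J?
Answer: -57/2 ≈ -28.500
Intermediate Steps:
M = 3 (M = 4*(-¼) + 4*1 = -1 + 4 = 3)
H(-4/(-8) - 10/8)*Y(17, -5) + (-2*9 + M) = (6*(-4/(-8) - 10/8))*3 + (-2*9 + 3) = (6*(-4*(-⅛) - 10*⅛))*3 + (-18 + 3) = (6*(½ - 5/4))*3 - 15 = (6*(-¾))*3 - 15 = -9/2*3 - 15 = -27/2 - 15 = -57/2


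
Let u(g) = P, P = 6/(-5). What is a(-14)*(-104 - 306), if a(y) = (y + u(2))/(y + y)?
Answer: -1558/7 ≈ -222.57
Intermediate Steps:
P = -6/5 (P = 6*(-1/5) = -6/5 ≈ -1.2000)
u(g) = -6/5
a(y) = (-6/5 + y)/(2*y) (a(y) = (y - 6/5)/(y + y) = (-6/5 + y)/((2*y)) = (-6/5 + y)*(1/(2*y)) = (-6/5 + y)/(2*y))
a(-14)*(-104 - 306) = ((1/10)*(-6 + 5*(-14))/(-14))*(-104 - 306) = ((1/10)*(-1/14)*(-6 - 70))*(-410) = ((1/10)*(-1/14)*(-76))*(-410) = (19/35)*(-410) = -1558/7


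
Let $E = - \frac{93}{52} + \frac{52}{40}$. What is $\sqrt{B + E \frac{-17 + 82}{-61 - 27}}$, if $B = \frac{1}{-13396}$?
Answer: $\frac{\sqrt{31330464330}}{294712} \approx 0.6006$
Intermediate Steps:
$E = - \frac{127}{260}$ ($E = \left(-93\right) \frac{1}{52} + 52 \cdot \frac{1}{40} = - \frac{93}{52} + \frac{13}{10} = - \frac{127}{260} \approx -0.48846$)
$B = - \frac{1}{13396} \approx -7.4649 \cdot 10^{-5}$
$\sqrt{B + E \frac{-17 + 82}{-61 - 27}} = \sqrt{- \frac{1}{13396} - \frac{127 \frac{-17 + 82}{-61 - 27}}{260}} = \sqrt{- \frac{1}{13396} - \frac{127 \frac{65}{-88}}{260}} = \sqrt{- \frac{1}{13396} - \frac{127 \cdot 65 \left(- \frac{1}{88}\right)}{260}} = \sqrt{- \frac{1}{13396} - - \frac{127}{352}} = \sqrt{- \frac{1}{13396} + \frac{127}{352}} = \sqrt{\frac{425235}{1178848}} = \frac{\sqrt{31330464330}}{294712}$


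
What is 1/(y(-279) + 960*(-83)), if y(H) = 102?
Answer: -1/79578 ≈ -1.2566e-5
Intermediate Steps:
1/(y(-279) + 960*(-83)) = 1/(102 + 960*(-83)) = 1/(102 - 79680) = 1/(-79578) = -1/79578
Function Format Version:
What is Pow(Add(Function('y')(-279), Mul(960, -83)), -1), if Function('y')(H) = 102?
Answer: Rational(-1, 79578) ≈ -1.2566e-5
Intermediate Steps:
Pow(Add(Function('y')(-279), Mul(960, -83)), -1) = Pow(Add(102, Mul(960, -83)), -1) = Pow(Add(102, -79680), -1) = Pow(-79578, -1) = Rational(-1, 79578)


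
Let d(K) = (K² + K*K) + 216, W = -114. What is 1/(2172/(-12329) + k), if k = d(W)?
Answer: 12329/323116260 ≈ 3.8157e-5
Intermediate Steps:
d(K) = 216 + 2*K² (d(K) = (K² + K²) + 216 = 2*K² + 216 = 216 + 2*K²)
k = 26208 (k = 216 + 2*(-114)² = 216 + 2*12996 = 216 + 25992 = 26208)
1/(2172/(-12329) + k) = 1/(2172/(-12329) + 26208) = 1/(2172*(-1/12329) + 26208) = 1/(-2172/12329 + 26208) = 1/(323116260/12329) = 12329/323116260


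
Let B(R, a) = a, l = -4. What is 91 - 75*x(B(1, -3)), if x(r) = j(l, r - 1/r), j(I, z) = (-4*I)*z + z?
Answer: 3491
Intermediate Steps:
j(I, z) = z - 4*I*z (j(I, z) = -4*I*z + z = z - 4*I*z)
x(r) = -17/r + 17*r (x(r) = (r - 1/r)*(1 - 4*(-4)) = (r - 1/r)*(1 + 16) = (r - 1/r)*17 = -17/r + 17*r)
91 - 75*x(B(1, -3)) = 91 - 75*(-17/(-3) + 17*(-3)) = 91 - 75*(-17*(-1/3) - 51) = 91 - 75*(17/3 - 51) = 91 - 75*(-136/3) = 91 + 3400 = 3491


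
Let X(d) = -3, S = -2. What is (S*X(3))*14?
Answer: 84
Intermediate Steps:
(S*X(3))*14 = -2*(-3)*14 = 6*14 = 84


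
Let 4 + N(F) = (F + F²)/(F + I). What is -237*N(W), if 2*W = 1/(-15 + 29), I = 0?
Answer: 19671/28 ≈ 702.54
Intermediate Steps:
W = 1/28 (W = 1/(2*(-15 + 29)) = (½)/14 = (½)*(1/14) = 1/28 ≈ 0.035714)
N(F) = -4 + (F + F²)/F (N(F) = -4 + (F + F²)/(F + 0) = -4 + (F + F²)/F)
-237*N(W) = -237*(-3 + 1/28) = -237*(-83/28) = 19671/28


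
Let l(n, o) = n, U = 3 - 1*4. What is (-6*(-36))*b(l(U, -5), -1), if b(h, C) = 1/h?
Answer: -216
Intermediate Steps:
U = -1 (U = 3 - 4 = -1)
(-6*(-36))*b(l(U, -5), -1) = -6*(-36)/(-1) = 216*(-1) = -216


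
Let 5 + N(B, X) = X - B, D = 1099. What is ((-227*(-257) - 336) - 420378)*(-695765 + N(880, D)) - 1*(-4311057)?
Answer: 252054604682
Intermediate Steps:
N(B, X) = -5 + X - B (N(B, X) = -5 + (X - B) = -5 + X - B)
((-227*(-257) - 336) - 420378)*(-695765 + N(880, D)) - 1*(-4311057) = ((-227*(-257) - 336) - 420378)*(-695765 + (-5 + 1099 - 1*880)) - 1*(-4311057) = ((58339 - 336) - 420378)*(-695765 + (-5 + 1099 - 880)) + 4311057 = (58003 - 420378)*(-695765 + 214) + 4311057 = -362375*(-695551) + 4311057 = 252050293625 + 4311057 = 252054604682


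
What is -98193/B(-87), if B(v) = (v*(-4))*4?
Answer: -32731/464 ≈ -70.541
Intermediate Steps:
B(v) = -16*v (B(v) = -4*v*4 = -16*v)
-98193/B(-87) = -98193/((-16*(-87))) = -98193/1392 = -98193*1/1392 = -32731/464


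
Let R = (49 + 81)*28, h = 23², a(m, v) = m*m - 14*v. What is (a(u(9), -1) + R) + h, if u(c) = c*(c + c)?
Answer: 30427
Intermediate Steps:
u(c) = 2*c² (u(c) = c*(2*c) = 2*c²)
a(m, v) = m² - 14*v
h = 529
R = 3640 (R = 130*28 = 3640)
(a(u(9), -1) + R) + h = (((2*9²)² - 14*(-1)) + 3640) + 529 = (((2*81)² + 14) + 3640) + 529 = ((162² + 14) + 3640) + 529 = ((26244 + 14) + 3640) + 529 = (26258 + 3640) + 529 = 29898 + 529 = 30427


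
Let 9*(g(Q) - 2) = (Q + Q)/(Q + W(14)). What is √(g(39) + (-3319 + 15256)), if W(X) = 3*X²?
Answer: √4693572565/627 ≈ 109.27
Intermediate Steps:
g(Q) = 2 + 2*Q/(9*(588 + Q)) (g(Q) = 2 + ((Q + Q)/(Q + 3*14²))/9 = 2 + ((2*Q)/(Q + 3*196))/9 = 2 + ((2*Q)/(Q + 588))/9 = 2 + ((2*Q)/(588 + Q))/9 = 2 + (2*Q/(588 + Q))/9 = 2 + 2*Q/(9*(588 + Q)))
√(g(39) + (-3319 + 15256)) = √(4*(2646 + 5*39)/(9*(588 + 39)) + (-3319 + 15256)) = √((4/9)*(2646 + 195)/627 + 11937) = √((4/9)*(1/627)*2841 + 11937) = √(3788/1881 + 11937) = √(22457285/1881) = √4693572565/627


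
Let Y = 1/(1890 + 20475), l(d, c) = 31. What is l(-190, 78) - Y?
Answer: 693314/22365 ≈ 31.000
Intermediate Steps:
Y = 1/22365 ≈ 4.4713e-5
l(-190, 78) - Y = 31 - 1*1/22365 = 31 - 1/22365 = 693314/22365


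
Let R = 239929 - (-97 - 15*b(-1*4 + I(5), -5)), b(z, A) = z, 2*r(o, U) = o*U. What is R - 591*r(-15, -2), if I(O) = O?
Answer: 231176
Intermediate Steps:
r(o, U) = U*o/2 (r(o, U) = (o*U)/2 = (U*o)/2 = U*o/2)
R = 240041 (R = 239929 - (-97 - 15*(-1*4 + 5)) = 239929 - (-97 - 15*(-4 + 5)) = 239929 - (-97 - 15*1) = 239929 - (-97 - 15) = 239929 - 1*(-112) = 239929 + 112 = 240041)
R - 591*r(-15, -2) = 240041 - 591*(-2)*(-15)/2 = 240041 - 591*15 = 240041 - 8865 = 231176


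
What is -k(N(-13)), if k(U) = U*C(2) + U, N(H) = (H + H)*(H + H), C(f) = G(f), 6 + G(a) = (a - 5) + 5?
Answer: 2028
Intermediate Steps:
G(a) = -6 + a (G(a) = -6 + ((a - 5) + 5) = -6 + ((-5 + a) + 5) = -6 + a)
C(f) = -6 + f
N(H) = 4*H² (N(H) = (2*H)*(2*H) = 4*H²)
k(U) = -3*U (k(U) = U*(-6 + 2) + U = U*(-4) + U = -4*U + U = -3*U)
-k(N(-13)) = -(-3)*4*(-13)² = -(-3)*4*169 = -(-3)*676 = -1*(-2028) = 2028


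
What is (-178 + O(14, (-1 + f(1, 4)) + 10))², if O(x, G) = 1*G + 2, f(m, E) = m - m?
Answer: 27889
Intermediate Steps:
f(m, E) = 0
O(x, G) = 2 + G (O(x, G) = G + 2 = 2 + G)
(-178 + O(14, (-1 + f(1, 4)) + 10))² = (-178 + (2 + ((-1 + 0) + 10)))² = (-178 + (2 + (-1 + 10)))² = (-178 + (2 + 9))² = (-178 + 11)² = (-167)² = 27889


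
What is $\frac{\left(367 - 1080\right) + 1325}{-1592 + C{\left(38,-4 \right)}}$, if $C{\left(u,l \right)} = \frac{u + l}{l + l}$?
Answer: $- \frac{2448}{6385} \approx -0.3834$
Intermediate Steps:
$C{\left(u,l \right)} = \frac{l + u}{2 l}$
$\frac{\left(367 - 1080\right) + 1325}{-1592 + C{\left(38,-4 \right)}} = \frac{\left(367 - 1080\right) + 1325}{-1592 + \frac{-4 + 38}{2 \left(-4\right)}} = \frac{-713 + 1325}{-1592 + \frac{1}{2} \left(- \frac{1}{4}\right) 34} = \frac{612}{-1592 - \frac{17}{4}} = \frac{612}{- \frac{6385}{4}} = 612 \left(- \frac{4}{6385}\right) = - \frac{2448}{6385}$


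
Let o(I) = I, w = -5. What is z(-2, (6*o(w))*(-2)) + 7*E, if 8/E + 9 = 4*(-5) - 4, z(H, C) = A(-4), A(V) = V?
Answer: -188/33 ≈ -5.6970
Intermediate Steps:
z(H, C) = -4
E = -8/33 (E = 8/(-9 + (4*(-5) - 4)) = 8/(-9 + (-20 - 4)) = 8/(-9 - 24) = 8/(-33) = 8*(-1/33) = -8/33 ≈ -0.24242)
z(-2, (6*o(w))*(-2)) + 7*E = -4 + 7*(-8/33) = -4 - 56/33 = -188/33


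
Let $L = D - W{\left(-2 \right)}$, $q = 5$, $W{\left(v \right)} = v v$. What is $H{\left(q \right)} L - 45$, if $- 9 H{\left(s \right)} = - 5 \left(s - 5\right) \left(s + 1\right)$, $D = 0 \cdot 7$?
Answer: $-45$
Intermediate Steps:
$W{\left(v \right)} = v^{2}$
$D = 0$
$H{\left(s \right)} = \frac{5 \left(1 + s\right) \left(-5 + s\right)}{9}$ ($H{\left(s \right)} = - \frac{\left(-5\right) \left(s - 5\right) \left(s + 1\right)}{9} = - \frac{\left(-5\right) \left(-5 + s\right) \left(1 + s\right)}{9} = - \frac{\left(-5\right) \left(1 + s\right) \left(-5 + s\right)}{9} = \frac{5 \left(1 + s\right) \left(-5 + s\right)}{9}$)
$L = -4$ ($L = 0 - \left(-2\right)^{2} = 0 - 4 = -4$)
$H{\left(q \right)} L - 45 = \left(- \frac{25}{9} - \frac{100}{9} + \frac{5 \cdot 5^{2}}{9}\right) \left(-4\right) - 45 = \left(- \frac{25}{9} - \frac{100}{9} + \frac{5}{9} \cdot 25\right) \left(-4\right) - 45 = \left(- \frac{25}{9} - \frac{100}{9} + \frac{125}{9}\right) \left(-4\right) - 45 = 0 \left(-4\right) - 45 = 0 - 45 = -45$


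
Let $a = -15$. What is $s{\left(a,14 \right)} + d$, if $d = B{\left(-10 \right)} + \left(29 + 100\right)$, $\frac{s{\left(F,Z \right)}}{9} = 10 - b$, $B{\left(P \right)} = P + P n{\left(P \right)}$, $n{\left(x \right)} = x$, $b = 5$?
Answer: $264$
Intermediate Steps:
$B{\left(P \right)} = P + P^{2}$ ($B{\left(P \right)} = P + P P = P + P^{2}$)
$s{\left(F,Z \right)} = 45$ ($s{\left(F,Z \right)} = 9 \left(10 - 5\right) = 9 \cdot 5 = 45$)
$d = 219$ ($d = - 10 \left(1 - 10\right) + \left(29 + 100\right) = \left(-10\right) \left(-9\right) + 129 = 90 + 129 = 219$)
$s{\left(a,14 \right)} + d = 45 + 219 = 264$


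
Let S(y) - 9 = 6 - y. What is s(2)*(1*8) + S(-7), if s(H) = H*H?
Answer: 54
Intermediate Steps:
s(H) = H²
S(y) = 15 - y (S(y) = 9 + (6 - y) = 15 - y)
s(2)*(1*8) + S(-7) = 2²*(1*8) + (15 - 1*(-7)) = 4*8 + (15 + 7) = 32 + 22 = 54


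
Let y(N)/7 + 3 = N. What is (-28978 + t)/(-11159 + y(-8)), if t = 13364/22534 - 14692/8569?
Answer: 36813750150/14273700353 ≈ 2.5791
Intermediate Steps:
y(N) = -21 + 7*N
t = -5698774/5081417 (t = 13364*(1/22534) - 14692*1/8569 = 6682/11267 - 14692/8569 = -5698774/5081417 ≈ -1.1215)
(-28978 + t)/(-11159 + y(-8)) = (-28978 - 5698774/5081417)/(-11159 + (-21 + 7*(-8))) = -147255000600/(5081417*(-11159 + (-21 - 56))) = -147255000600/(5081417*(-11159 - 77)) = -147255000600/5081417/(-11236) = -147255000600/5081417*(-1/11236) = 36813750150/14273700353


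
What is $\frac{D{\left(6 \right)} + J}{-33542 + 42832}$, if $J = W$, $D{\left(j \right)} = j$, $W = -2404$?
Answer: $- \frac{1199}{4645} \approx -0.25813$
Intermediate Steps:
$J = -2404$
$\frac{D{\left(6 \right)} + J}{-33542 + 42832} = \frac{6 - 2404}{-33542 + 42832} = - \frac{2398}{9290} = \left(-2398\right) \frac{1}{9290} = - \frac{1199}{4645}$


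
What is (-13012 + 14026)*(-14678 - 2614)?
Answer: -17534088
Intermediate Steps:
(-13012 + 14026)*(-14678 - 2614) = 1014*(-17292) = -17534088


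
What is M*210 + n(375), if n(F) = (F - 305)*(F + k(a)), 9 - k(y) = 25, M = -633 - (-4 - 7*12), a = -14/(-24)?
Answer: -89320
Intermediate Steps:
a = 7/12 (a = -14*(-1/24) = 7/12 ≈ 0.58333)
M = -545 (M = -633 - (-4 - 84) = -633 - 1*(-88) = -633 + 88 = -545)
k(y) = -16 (k(y) = 9 - 1*25 = 9 - 25 = -16)
n(F) = (-305 + F)*(-16 + F) (n(F) = (F - 305)*(F - 16) = (-305 + F)*(-16 + F))
M*210 + n(375) = -545*210 + (4880 + 375**2 - 321*375) = -114450 + (4880 + 140625 - 120375) = -114450 + 25130 = -89320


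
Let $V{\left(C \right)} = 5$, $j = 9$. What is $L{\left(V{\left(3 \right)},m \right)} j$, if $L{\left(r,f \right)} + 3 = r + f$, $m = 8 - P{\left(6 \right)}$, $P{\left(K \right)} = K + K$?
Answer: $-18$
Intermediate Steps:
$P{\left(K \right)} = 2 K$
$m = -4$ ($m = 8 - 2 \cdot 6 = 8 - 12 = -4$)
$L{\left(r,f \right)} = -3 + f + r$ ($L{\left(r,f \right)} = -3 + \left(r + f\right) = -3 + \left(f + r\right) = -3 + f + r$)
$L{\left(V{\left(3 \right)},m \right)} j = \left(-3 - 4 + 5\right) 9 = \left(-2\right) 9 = -18$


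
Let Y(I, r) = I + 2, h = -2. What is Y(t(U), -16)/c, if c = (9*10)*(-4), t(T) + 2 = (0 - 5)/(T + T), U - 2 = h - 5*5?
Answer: -1/3600 ≈ -0.00027778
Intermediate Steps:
U = -25 (U = 2 + (-2 - 5*5) = 2 + (-2 - 25) = 2 - 27 = -25)
t(T) = -2 - 5/(2*T) (t(T) = -2 + (0 - 5)/(T + T) = -2 - 5*1/(2*T) = -2 - 5/(2*T))
Y(I, r) = 2 + I
c = -360 (c = 90*(-4) = -360)
Y(t(U), -16)/c = (2 + (-2 - 5/2/(-25)))/(-360) = (2 + (-2 - 5/2*(-1/25)))*(-1/360) = (2 + (-2 + ⅒))*(-1/360) = (2 - 19/10)*(-1/360) = (⅒)*(-1/360) = -1/3600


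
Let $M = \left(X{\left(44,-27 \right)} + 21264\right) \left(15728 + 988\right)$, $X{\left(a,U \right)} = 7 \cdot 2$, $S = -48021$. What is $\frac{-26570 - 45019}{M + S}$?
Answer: $- \frac{23863}{118545009} \approx -0.0002013$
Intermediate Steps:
$X{\left(a,U \right)} = 14$
$M = 355683048$ ($M = \left(14 + 21264\right) \left(15728 + 988\right) = 21278 \cdot 16716 = 355683048$)
$\frac{-26570 - 45019}{M + S} = \frac{-26570 - 45019}{355683048 - 48021} = - \frac{71589}{355635027} = \left(-71589\right) \frac{1}{355635027} = - \frac{23863}{118545009}$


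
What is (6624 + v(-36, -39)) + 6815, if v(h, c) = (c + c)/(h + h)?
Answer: 161281/12 ≈ 13440.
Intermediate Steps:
v(h, c) = c/h (v(h, c) = (2*c)/((2*h)) = (2*c)*(1/(2*h)) = c/h)
(6624 + v(-36, -39)) + 6815 = (6624 - 39/(-36)) + 6815 = (6624 - 39*(-1/36)) + 6815 = (6624 + 13/12) + 6815 = 79501/12 + 6815 = 161281/12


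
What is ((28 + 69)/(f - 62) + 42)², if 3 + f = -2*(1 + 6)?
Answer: 10374841/6241 ≈ 1662.4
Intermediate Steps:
f = -17 (f = -3 - 2*(1 + 6) = -3 - 2*7 = -3 - 14 = -17)
((28 + 69)/(f - 62) + 42)² = ((28 + 69)/(-17 - 62) + 42)² = (97/(-79) + 42)² = (97*(-1/79) + 42)² = (-97/79 + 42)² = (3221/79)² = 10374841/6241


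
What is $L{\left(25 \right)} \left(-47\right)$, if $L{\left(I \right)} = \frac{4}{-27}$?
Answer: $\frac{188}{27} \approx 6.963$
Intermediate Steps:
$L{\left(I \right)} = - \frac{4}{27}$ ($L{\left(I \right)} = 4 \left(- \frac{1}{27}\right) = - \frac{4}{27}$)
$L{\left(25 \right)} \left(-47\right) = \left(- \frac{4}{27}\right) \left(-47\right) = \frac{188}{27}$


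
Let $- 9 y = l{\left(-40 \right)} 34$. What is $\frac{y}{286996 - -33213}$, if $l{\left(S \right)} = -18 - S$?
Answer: $- \frac{748}{2881881} \approx -0.00025955$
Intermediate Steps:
$y = - \frac{748}{9}$ ($y = - \frac{\left(-18 - -40\right) 34}{9} = - \frac{\left(-18 + 40\right) 34}{9} = - \frac{22 \cdot 34}{9} = \left(- \frac{1}{9}\right) 748 = - \frac{748}{9} \approx -83.111$)
$\frac{y}{286996 - -33213} = - \frac{748}{9 \left(286996 - -33213\right)} = - \frac{748}{9 \left(286996 + 33213\right)} = - \frac{748}{9 \cdot 320209} = \left(- \frac{748}{9}\right) \frac{1}{320209} = - \frac{748}{2881881}$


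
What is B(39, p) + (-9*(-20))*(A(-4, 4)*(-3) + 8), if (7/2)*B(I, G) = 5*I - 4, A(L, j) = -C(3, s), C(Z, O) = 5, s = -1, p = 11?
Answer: 29362/7 ≈ 4194.6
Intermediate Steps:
A(L, j) = -5 (A(L, j) = -1*5 = -5)
B(I, G) = -8/7 + 10*I/7 (B(I, G) = 2*(5*I - 4)/7 = 2*(-4 + 5*I)/7 = -8/7 + 10*I/7)
B(39, p) + (-9*(-20))*(A(-4, 4)*(-3) + 8) = (-8/7 + (10/7)*39) + (-9*(-20))*(-5*(-3) + 8) = (-8/7 + 390/7) + 180*(15 + 8) = 382/7 + 180*23 = 382/7 + 4140 = 29362/7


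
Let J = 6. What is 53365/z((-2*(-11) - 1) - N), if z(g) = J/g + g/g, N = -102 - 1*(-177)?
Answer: 480285/8 ≈ 60036.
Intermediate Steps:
N = 75 (N = -102 + 177 = 75)
z(g) = 1 + 6/g (z(g) = 6/g + g/g = 6/g + 1 = 1 + 6/g)
53365/z((-2*(-11) - 1) - N) = 53365/(((6 + ((-2*(-11) - 1) - 1*75))/((-2*(-11) - 1) - 1*75))) = 53365/(((6 + ((22 - 1) - 75))/((22 - 1) - 75))) = 53365/(((6 + (21 - 75))/(21 - 75))) = 53365/(((6 - 54)/(-54))) = 53365/((-1/54*(-48))) = 53365/(8/9) = 53365*(9/8) = 480285/8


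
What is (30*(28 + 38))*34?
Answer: 67320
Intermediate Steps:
(30*(28 + 38))*34 = (30*66)*34 = 1980*34 = 67320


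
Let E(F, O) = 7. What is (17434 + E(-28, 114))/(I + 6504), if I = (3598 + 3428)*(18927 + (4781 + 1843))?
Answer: 17441/179527830 ≈ 9.7149e-5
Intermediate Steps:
I = 179521326 (I = 7026*(18927 + 6624) = 7026*25551 = 179521326)
(17434 + E(-28, 114))/(I + 6504) = (17434 + 7)/(179521326 + 6504) = 17441/179527830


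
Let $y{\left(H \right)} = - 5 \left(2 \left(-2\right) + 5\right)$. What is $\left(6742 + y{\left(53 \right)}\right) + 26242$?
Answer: $32979$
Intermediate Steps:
$y{\left(H \right)} = -5$ ($y{\left(H \right)} = - 5 \left(-4 + 5\right) = \left(-5\right) 1 = -5$)
$\left(6742 + y{\left(53 \right)}\right) + 26242 = \left(6742 - 5\right) + 26242 = 6737 + 26242 = 32979$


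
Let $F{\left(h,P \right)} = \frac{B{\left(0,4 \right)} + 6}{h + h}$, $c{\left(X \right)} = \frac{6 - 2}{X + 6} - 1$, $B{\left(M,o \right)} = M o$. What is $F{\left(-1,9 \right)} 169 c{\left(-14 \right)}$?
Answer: $\frac{1521}{2} \approx 760.5$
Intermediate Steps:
$c{\left(X \right)} = -1 + \frac{4}{6 + X}$ ($c{\left(X \right)} = \frac{4}{6 + X} - 1 = -1 + \frac{4}{6 + X}$)
$F{\left(h,P \right)} = \frac{3}{h}$ ($F{\left(h,P \right)} = \frac{0 \cdot 4 + 6}{h + h} = \frac{0 + 6}{2 h} = 6 \frac{1}{2 h} = \frac{3}{h}$)
$F{\left(-1,9 \right)} 169 c{\left(-14 \right)} = \frac{3}{-1} \cdot 169 \frac{-2 - -14}{6 - 14} = 3 \left(-1\right) 169 \frac{-2 + 14}{-8} = \left(-3\right) 169 \left(\left(- \frac{1}{8}\right) 12\right) = \left(-507\right) \left(- \frac{3}{2}\right) = \frac{1521}{2}$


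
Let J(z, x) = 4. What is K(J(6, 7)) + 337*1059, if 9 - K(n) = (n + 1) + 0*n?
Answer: 356887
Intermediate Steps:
K(n) = 8 - n (K(n) = 9 - ((n + 1) + 0*n) = 9 - ((1 + n) + 0) = 9 - (1 + n) = 9 + (-1 - n) = 8 - n)
K(J(6, 7)) + 337*1059 = (8 - 1*4) + 337*1059 = (8 - 4) + 356883 = 4 + 356883 = 356887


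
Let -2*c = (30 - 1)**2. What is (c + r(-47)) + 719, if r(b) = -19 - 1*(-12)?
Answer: 583/2 ≈ 291.50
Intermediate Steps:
r(b) = -7 (r(b) = -19 + 12 = -7)
c = -841/2 (c = -(30 - 1)**2/2 = -1/2*29**2 = -1/2*841 = -841/2 ≈ -420.50)
(c + r(-47)) + 719 = (-841/2 - 7) + 719 = -855/2 + 719 = 583/2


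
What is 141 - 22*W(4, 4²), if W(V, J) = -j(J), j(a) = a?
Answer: 493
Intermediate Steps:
W(V, J) = -J
141 - 22*W(4, 4²) = 141 - (-22)*4² = 141 - (-22)*16 = 141 - 22*(-16) = 141 + 352 = 493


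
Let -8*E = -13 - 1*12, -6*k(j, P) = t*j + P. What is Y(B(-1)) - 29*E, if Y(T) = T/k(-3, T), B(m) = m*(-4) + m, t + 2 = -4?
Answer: -5123/56 ≈ -91.482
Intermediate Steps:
t = -6 (t = -2 - 4 = -6)
k(j, P) = j - P/6 (k(j, P) = -(-6*j + P)/6 = -(P - 6*j)/6 = j - P/6)
B(m) = -3*m (B(m) = -4*m + m = -3*m)
E = 25/8 (E = -(-13 - 1*12)/8 = -(-13 - 12)/8 = -1/8*(-25) = 25/8 ≈ 3.1250)
Y(T) = T/(-3 - T/6)
Y(B(-1)) - 29*E = -6*(-3*(-1))/(18 - 3*(-1)) - 29*25/8 = -6*3/(18 + 3) - 725/8 = -6*3/21 - 725/8 = -6*3*1/21 - 725/8 = -6/7 - 725/8 = -5123/56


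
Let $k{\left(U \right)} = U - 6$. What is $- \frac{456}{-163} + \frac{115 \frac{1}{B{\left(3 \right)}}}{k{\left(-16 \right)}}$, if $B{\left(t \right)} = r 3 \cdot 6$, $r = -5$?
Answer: $\frac{184325}{64548} \approx 2.8556$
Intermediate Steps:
$B{\left(t \right)} = -90$ ($B{\left(t \right)} = \left(-5\right) 3 \cdot 6 = \left(-15\right) 6 = -90$)
$k{\left(U \right)} = -6 + U$
$- \frac{456}{-163} + \frac{115 \frac{1}{B{\left(3 \right)}}}{k{\left(-16 \right)}} = - \frac{456}{-163} + \frac{115 \frac{1}{-90}}{-6 - 16} = \left(-456\right) \left(- \frac{1}{163}\right) + \frac{115 \left(- \frac{1}{90}\right)}{-22} = \frac{456}{163} - - \frac{23}{396} = \frac{456}{163} + \frac{23}{396} = \frac{184325}{64548}$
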